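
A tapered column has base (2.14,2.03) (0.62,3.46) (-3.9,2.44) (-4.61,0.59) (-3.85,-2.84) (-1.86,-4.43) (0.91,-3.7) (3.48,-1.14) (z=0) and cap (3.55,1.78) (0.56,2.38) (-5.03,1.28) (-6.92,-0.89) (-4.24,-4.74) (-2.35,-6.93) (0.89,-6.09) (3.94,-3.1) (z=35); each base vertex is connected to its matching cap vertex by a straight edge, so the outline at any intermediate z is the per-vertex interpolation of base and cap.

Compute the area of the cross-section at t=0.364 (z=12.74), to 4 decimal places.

Cross-section at t=0.364: each vertex is (1-t)·p0[i] + t·p1[i].
  v1: (1-0.364)·(2.14,2.03) + 0.364·(3.55,1.78) = (2.6532,1.9390)
  v2: (1-0.364)·(0.62,3.46) + 0.364·(0.56,2.38) = (0.5982,3.0669)
  v3: (1-0.364)·(-3.9,2.44) + 0.364·(-5.03,1.28) = (-4.3113,2.0178)
  v4: (1-0.364)·(-4.61,0.59) + 0.364·(-6.92,-0.89) = (-5.4508,0.0513)
  v5: (1-0.364)·(-3.85,-2.84) + 0.364·(-4.24,-4.74) = (-3.9920,-3.5316)
  v6: (1-0.364)·(-1.86,-4.43) + 0.364·(-2.35,-6.93) = (-2.0384,-5.3400)
  v7: (1-0.364)·(0.91,-3.7) + 0.364·(0.89,-6.09) = (0.9027,-4.5700)
  v8: (1-0.364)·(3.48,-1.14) + 0.364·(3.94,-3.1) = (3.6474,-1.8534)
Shoelace sum Σ(x_i·y_{i+1} − x_{i+1}·y_i):
  i=1: 2.6532·3.0669 − 0.5982·1.9390 = +6.9773 (running +6.9773)
  i=2: 0.5982·2.0178 − -4.3113·3.0669 = +14.4292 (running +21.4066)
  i=3: -4.3113·0.0513 − -5.4508·2.0178 = +10.7774 (running +32.1840)
  i=4: -5.4508·-3.5316 − -3.9920·0.0513 = +19.4549 (running +51.6389)
  i=5: -3.9920·-5.3400 − -2.0384·-3.5316 = +14.1184 (running +65.7573)
  i=6: -2.0384·-4.5700 − 0.9027·-5.3400 = +14.1357 (running +79.8930)
  i=7: 0.9027·-1.8534 − 3.6474·-4.5700 = +14.9955 (running +94.8885)
  i=8: 3.6474·1.9390 − 2.6532·-1.8534 = +11.9900 (running +106.8785)
Area = |Σ|/2 = |106.8785|/2 = 53.4393

Area at t=0.364: 53.4393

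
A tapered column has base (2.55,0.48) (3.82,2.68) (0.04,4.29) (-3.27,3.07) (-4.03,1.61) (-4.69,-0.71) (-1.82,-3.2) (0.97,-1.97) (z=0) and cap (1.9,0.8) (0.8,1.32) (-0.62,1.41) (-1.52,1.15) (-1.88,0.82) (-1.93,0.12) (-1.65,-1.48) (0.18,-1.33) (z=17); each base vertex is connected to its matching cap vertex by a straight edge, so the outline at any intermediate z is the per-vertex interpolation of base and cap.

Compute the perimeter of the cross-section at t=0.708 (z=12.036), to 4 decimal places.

Perimeter at t=0.708: 14.0433

Cross-section at t=0.708: each vertex is (1-t)·p0[i] + t·p1[i].
  v1: (1-0.708)·(2.55,0.48) + 0.708·(1.9,0.8) = (2.0898,0.7066)
  v2: (1-0.708)·(3.82,2.68) + 0.708·(0.8,1.32) = (1.6818,1.7171)
  v3: (1-0.708)·(0.04,4.29) + 0.708·(-0.62,1.41) = (-0.4273,2.2510)
  v4: (1-0.708)·(-3.27,3.07) + 0.708·(-1.52,1.15) = (-2.0310,1.7106)
  v5: (1-0.708)·(-4.03,1.61) + 0.708·(-1.88,0.82) = (-2.5078,1.0507)
  v6: (1-0.708)·(-4.69,-0.71) + 0.708·(-1.93,0.12) = (-2.7359,-0.1224)
  v7: (1-0.708)·(-1.82,-3.2) + 0.708·(-1.65,-1.48) = (-1.6996,-1.9822)
  v8: (1-0.708)·(0.97,-1.97) + 0.708·(0.18,-1.33) = (0.4107,-1.5169)
Perimeter = Σ |v_{i+1} − v_i|:
  edge 1→2: √(-0.4080² + 1.0106²) = 1.0898 (running 1.0898)
  edge 2→3: √(-2.1091² + 0.5338²) = 2.1756 (running 3.2654)
  edge 3→4: √(-1.6037² + -0.5403²) = 1.6923 (running 4.9577)
  edge 4→5: √(-0.4768² + -0.6600²) = 0.8142 (running 5.7719)
  edge 5→6: √(-0.2281² + -1.1730²) = 1.1950 (running 6.9669)
  edge 6→7: √(1.0363² + -1.8599²) = 2.1291 (running 9.0960)
  edge 7→8: √(2.1103² + 0.4654²) = 2.1610 (running 11.2570)
  edge 8→1: √(1.6791² + 2.2234²) = 2.7862 (running 14.0433)
Perimeter = 14.0433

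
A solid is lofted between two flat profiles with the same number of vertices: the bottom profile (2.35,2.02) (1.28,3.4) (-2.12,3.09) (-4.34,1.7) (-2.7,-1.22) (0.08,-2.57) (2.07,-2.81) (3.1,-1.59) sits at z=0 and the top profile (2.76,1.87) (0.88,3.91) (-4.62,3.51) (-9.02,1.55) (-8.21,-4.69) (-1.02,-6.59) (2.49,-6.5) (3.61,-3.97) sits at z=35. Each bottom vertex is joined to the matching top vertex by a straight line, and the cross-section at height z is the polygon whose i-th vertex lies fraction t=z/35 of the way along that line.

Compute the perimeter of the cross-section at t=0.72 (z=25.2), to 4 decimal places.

Perimeter at t=0.72: 34.0132

Cross-section at t=0.72: each vertex is (1-t)·p0[i] + t·p1[i].
  v1: (1-0.72)·(2.35,2.02) + 0.72·(2.76,1.87) = (2.6452,1.9120)
  v2: (1-0.72)·(1.28,3.4) + 0.72·(0.88,3.91) = (0.9920,3.7672)
  v3: (1-0.72)·(-2.12,3.09) + 0.72·(-4.62,3.51) = (-3.9200,3.3924)
  v4: (1-0.72)·(-4.34,1.7) + 0.72·(-9.02,1.55) = (-7.7096,1.5920)
  v5: (1-0.72)·(-2.7,-1.22) + 0.72·(-8.21,-4.69) = (-6.6672,-3.7184)
  v6: (1-0.72)·(0.08,-2.57) + 0.72·(-1.02,-6.59) = (-0.7120,-5.4644)
  v7: (1-0.72)·(2.07,-2.81) + 0.72·(2.49,-6.5) = (2.3724,-5.4668)
  v8: (1-0.72)·(3.1,-1.59) + 0.72·(3.61,-3.97) = (3.4672,-3.3036)
Perimeter = Σ |v_{i+1} − v_i|:
  edge 1→2: √(-1.6532² + 1.8552²) = 2.4849 (running 2.4849)
  edge 2→3: √(-4.9120² + -0.3748²) = 4.9263 (running 7.4112)
  edge 3→4: √(-3.7896² + -1.8004²) = 4.1955 (running 11.6067)
  edge 4→5: √(1.0424² + -5.3104²) = 5.4117 (running 17.0185)
  edge 5→6: √(5.9552² + -1.7460²) = 6.2059 (running 23.2244)
  edge 6→7: √(3.0844² + -0.0024²) = 3.0844 (running 26.3088)
  edge 7→8: √(1.0948² + 2.1632²) = 2.4245 (running 28.7332)
  edge 8→1: √(-0.8220² + 5.2156²) = 5.2800 (running 34.0132)
Perimeter = 34.0132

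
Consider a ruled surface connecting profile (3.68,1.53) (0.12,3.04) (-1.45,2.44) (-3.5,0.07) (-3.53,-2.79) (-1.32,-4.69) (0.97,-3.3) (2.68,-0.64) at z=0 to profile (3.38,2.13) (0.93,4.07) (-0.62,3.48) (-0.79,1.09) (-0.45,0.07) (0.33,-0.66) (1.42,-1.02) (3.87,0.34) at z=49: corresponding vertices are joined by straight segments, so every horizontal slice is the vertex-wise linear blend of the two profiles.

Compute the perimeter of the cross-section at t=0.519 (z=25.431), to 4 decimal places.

Cross-section at t=0.519: each vertex is (1-t)·p0[i] + t·p1[i].
  v1: (1-0.519)·(3.68,1.53) + 0.519·(3.38,2.13) = (3.5243,1.8414)
  v2: (1-0.519)·(0.12,3.04) + 0.519·(0.93,4.07) = (0.5404,3.5746)
  v3: (1-0.519)·(-1.45,2.44) + 0.519·(-0.62,3.48) = (-1.0192,2.9798)
  v4: (1-0.519)·(-3.5,0.07) + 0.519·(-0.79,1.09) = (-2.0935,0.5994)
  v5: (1-0.519)·(-3.53,-2.79) + 0.519·(-0.45,0.07) = (-1.9315,-1.3057)
  v6: (1-0.519)·(-1.32,-4.69) + 0.519·(0.33,-0.66) = (-0.4637,-2.5984)
  v7: (1-0.519)·(0.97,-3.3) + 0.519·(1.42,-1.02) = (1.2035,-2.1167)
  v8: (1-0.519)·(2.68,-0.64) + 0.519·(3.87,0.34) = (3.2976,-0.1314)
Perimeter = Σ |v_{i+1} − v_i|:
  edge 1→2: √(-2.9839² + 1.7332²) = 3.4507 (running 3.4507)
  edge 2→3: √(-1.5596² + -0.5948²) = 1.6692 (running 5.1199)
  edge 3→4: √(-1.0743² + -2.3804²) = 2.6116 (running 7.7315)
  edge 4→5: √(0.1620² + -1.9050²) = 1.9119 (running 9.6434)
  edge 5→6: √(1.4678² + -1.2928²) = 1.9560 (running 11.5994)
  edge 6→7: √(1.6672² + 0.4817²) = 1.7354 (running 13.3348)
  edge 7→8: √(2.0941² + 1.9853²) = 2.8856 (running 16.2204)
  edge 8→1: √(0.2267² + 1.9728²) = 1.9858 (running 18.2061)
Perimeter = 18.2061

Perimeter at t=0.519: 18.2061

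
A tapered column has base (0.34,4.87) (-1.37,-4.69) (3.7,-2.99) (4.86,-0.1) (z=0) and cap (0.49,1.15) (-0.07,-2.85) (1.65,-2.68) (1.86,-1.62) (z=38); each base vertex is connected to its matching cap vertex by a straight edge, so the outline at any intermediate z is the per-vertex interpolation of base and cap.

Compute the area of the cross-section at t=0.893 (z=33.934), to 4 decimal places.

Cross-section at t=0.893: each vertex is (1-t)·p0[i] + t·p1[i].
  v1: (1-0.893)·(0.34,4.87) + 0.893·(0.49,1.15) = (0.4739,1.5480)
  v2: (1-0.893)·(-1.37,-4.69) + 0.893·(-0.07,-2.85) = (-0.2091,-3.0469)
  v3: (1-0.893)·(3.7,-2.99) + 0.893·(1.65,-2.68) = (1.8693,-2.7132)
  v4: (1-0.893)·(4.86,-0.1) + 0.893·(1.86,-1.62) = (2.1810,-1.4574)
Shoelace sum Σ(x_i·y_{i+1} − x_{i+1}·y_i):
  i=1: 0.4739·-3.0469 − -0.2091·1.5480 = -1.1204 (running -1.1204)
  i=2: -0.2091·-2.7132 − 1.8693·-3.0469 = +6.2630 (running +5.1426)
  i=3: 1.8693·-1.4574 − 2.1810·-2.7132 = +3.1931 (running +8.3357)
  i=4: 2.1810·1.5480 − 0.4739·-1.4574 = +4.0670 (running +12.4027)
Area = |Σ|/2 = |12.4027|/2 = 6.2014

Area at t=0.893: 6.2014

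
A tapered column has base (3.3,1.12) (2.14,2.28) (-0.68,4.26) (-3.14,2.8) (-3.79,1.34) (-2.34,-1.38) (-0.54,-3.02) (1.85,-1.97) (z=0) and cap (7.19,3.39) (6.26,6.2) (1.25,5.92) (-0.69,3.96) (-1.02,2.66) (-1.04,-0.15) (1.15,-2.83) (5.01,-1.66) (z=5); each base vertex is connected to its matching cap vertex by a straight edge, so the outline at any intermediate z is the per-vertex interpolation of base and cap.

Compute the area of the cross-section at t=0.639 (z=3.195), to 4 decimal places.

Area at t=0.639: 45.9309

Cross-section at t=0.639: each vertex is (1-t)·p0[i] + t·p1[i].
  v1: (1-0.639)·(3.3,1.12) + 0.639·(7.19,3.39) = (5.7857,2.5705)
  v2: (1-0.639)·(2.14,2.28) + 0.639·(6.26,6.2) = (4.7727,4.7849)
  v3: (1-0.639)·(-0.68,4.26) + 0.639·(1.25,5.92) = (0.5533,5.3207)
  v4: (1-0.639)·(-3.14,2.8) + 0.639·(-0.69,3.96) = (-1.5744,3.5412)
  v5: (1-0.639)·(-3.79,1.34) + 0.639·(-1.02,2.66) = (-2.0200,2.1835)
  v6: (1-0.639)·(-2.34,-1.38) + 0.639·(-1.04,-0.15) = (-1.5093,-0.5940)
  v7: (1-0.639)·(-0.54,-3.02) + 0.639·(1.15,-2.83) = (0.5399,-2.8986)
  v8: (1-0.639)·(1.85,-1.97) + 0.639·(5.01,-1.66) = (3.8692,-1.7719)
Shoelace sum Σ(x_i·y_{i+1} − x_{i+1}·y_i):
  i=1: 5.7857·4.7849 − 4.7727·2.5705 = +15.4156 (running +15.4156)
  i=2: 4.7727·5.3207 − 0.5533·4.7849 = +22.7469 (running +38.1625)
  i=3: 0.5533·3.5412 − -1.5744·5.3207 = +10.3365 (running +48.4990)
  i=4: -1.5744·2.1835 − -2.0200·3.5412 = +3.7154 (running +52.2144)
  i=5: -2.0200·-0.5940 − -1.5093·2.1835 = +4.4954 (running +56.7098)
  i=6: -1.5093·-2.8986 − 0.5399·-0.5940 = +4.6956 (running +61.4054)
  i=7: 0.5399·-1.7719 − 3.8692·-2.8986 = +10.2587 (running +71.6641)
  i=8: 3.8692·2.5705 − 5.7857·-1.7719 = +20.1978 (running +91.8618)
Area = |Σ|/2 = |91.8618|/2 = 45.9309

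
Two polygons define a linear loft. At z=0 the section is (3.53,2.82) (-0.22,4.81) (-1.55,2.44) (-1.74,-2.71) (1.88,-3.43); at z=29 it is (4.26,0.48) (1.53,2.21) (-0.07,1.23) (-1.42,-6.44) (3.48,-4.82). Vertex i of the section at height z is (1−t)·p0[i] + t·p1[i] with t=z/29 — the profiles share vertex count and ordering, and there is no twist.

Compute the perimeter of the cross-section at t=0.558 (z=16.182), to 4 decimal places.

Cross-section at t=0.558: each vertex is (1-t)·p0[i] + t·p1[i].
  v1: (1-0.558)·(3.53,2.82) + 0.558·(4.26,0.48) = (3.9373,1.5143)
  v2: (1-0.558)·(-0.22,4.81) + 0.558·(1.53,2.21) = (0.7565,3.3592)
  v3: (1-0.558)·(-1.55,2.44) + 0.558·(-0.07,1.23) = (-0.7242,1.7648)
  v4: (1-0.558)·(-1.74,-2.71) + 0.558·(-1.42,-6.44) = (-1.5614,-4.7913)
  v5: (1-0.558)·(1.88,-3.43) + 0.558·(3.48,-4.82) = (2.7728,-4.2056)
Perimeter = Σ |v_{i+1} − v_i|:
  edge 1→2: √(-3.1808² + 1.8449²) = 3.6772 (running 3.6772)
  edge 2→3: √(-1.4807² + -1.5944²) = 2.1759 (running 5.8530)
  edge 3→4: √(-0.8373² + -6.5562²) = 6.6094 (running 12.4624)
  edge 4→5: √(4.3342² + 0.5857²) = 4.3736 (running 16.8361)
  edge 5→1: √(1.1645² + 5.7199²) = 5.8372 (running 22.6733)
Perimeter = 22.6733

Perimeter at t=0.558: 22.6733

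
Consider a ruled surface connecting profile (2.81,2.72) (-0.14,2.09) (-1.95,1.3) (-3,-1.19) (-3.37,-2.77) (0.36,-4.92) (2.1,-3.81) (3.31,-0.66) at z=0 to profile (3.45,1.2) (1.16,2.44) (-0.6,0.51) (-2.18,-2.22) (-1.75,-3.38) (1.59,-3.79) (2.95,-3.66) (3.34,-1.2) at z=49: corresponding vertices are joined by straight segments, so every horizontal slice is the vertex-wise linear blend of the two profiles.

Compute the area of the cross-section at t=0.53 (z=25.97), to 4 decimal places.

Cross-section at t=0.53: each vertex is (1-t)·p0[i] + t·p1[i].
  v1: (1-0.53)·(2.81,2.72) + 0.53·(3.45,1.2) = (3.1492,1.9144)
  v2: (1-0.53)·(-0.14,2.09) + 0.53·(1.16,2.44) = (0.5490,2.2755)
  v3: (1-0.53)·(-1.95,1.3) + 0.53·(-0.6,0.51) = (-1.2345,0.8813)
  v4: (1-0.53)·(-3,-1.19) + 0.53·(-2.18,-2.22) = (-2.5654,-1.7359)
  v5: (1-0.53)·(-3.37,-2.77) + 0.53·(-1.75,-3.38) = (-2.5114,-3.0933)
  v6: (1-0.53)·(0.36,-4.92) + 0.53·(1.59,-3.79) = (1.0119,-4.3211)
  v7: (1-0.53)·(2.1,-3.81) + 0.53·(2.95,-3.66) = (2.5505,-3.7305)
  v8: (1-0.53)·(3.31,-0.66) + 0.53·(3.34,-1.2) = (3.3259,-0.9462)
Shoelace sum Σ(x_i·y_{i+1} − x_{i+1}·y_i):
  i=1: 3.1492·2.2755 − 0.5490·1.9144 = +6.1150 (running +6.1150)
  i=2: 0.5490·0.8813 − -1.2345·2.2755 = +3.2929 (running +9.4079)
  i=3: -1.2345·-1.7359 − -2.5654·0.8813 = +4.4039 (running +13.8118)
  i=4: -2.5654·-3.0933 − -2.5114·-1.7359 = +3.5760 (running +17.3878)
  i=5: -2.5114·-4.3211 − 1.0119·-3.0933 = +13.9821 (running +31.3699)
  i=6: 1.0119·-3.7305 − 2.5505·-4.3211 = +7.2461 (running +38.6160)
  i=7: 2.5505·-0.9462 − 3.3259·-3.7305 = +9.9940 (running +48.6100)
  i=8: 3.3259·1.9144 − 3.1492·-0.9462 = +9.3469 (running +57.9569)
Area = |Σ|/2 = |57.9569|/2 = 28.9784

Area at t=0.53: 28.9784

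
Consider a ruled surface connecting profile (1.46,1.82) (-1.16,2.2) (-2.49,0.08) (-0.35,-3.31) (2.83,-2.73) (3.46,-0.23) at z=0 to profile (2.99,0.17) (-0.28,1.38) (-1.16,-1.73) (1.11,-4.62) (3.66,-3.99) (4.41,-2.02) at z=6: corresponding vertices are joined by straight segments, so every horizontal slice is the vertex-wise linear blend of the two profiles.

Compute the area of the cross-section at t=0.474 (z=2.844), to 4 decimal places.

Cross-section at t=0.474: each vertex is (1-t)·p0[i] + t·p1[i].
  v1: (1-0.474)·(1.46,1.82) + 0.474·(2.99,0.17) = (2.1852,1.0379)
  v2: (1-0.474)·(-1.16,2.2) + 0.474·(-0.28,1.38) = (-0.7429,1.8113)
  v3: (1-0.474)·(-2.49,0.08) + 0.474·(-1.16,-1.73) = (-1.8596,-0.7779)
  v4: (1-0.474)·(-0.35,-3.31) + 0.474·(1.11,-4.62) = (0.3420,-3.9309)
  v5: (1-0.474)·(2.83,-2.73) + 0.474·(3.66,-3.99) = (3.2234,-3.3272)
  v6: (1-0.474)·(3.46,-0.23) + 0.474·(4.41,-2.02) = (3.9103,-1.0785)
Shoelace sum Σ(x_i·y_{i+1} − x_{i+1}·y_i):
  i=1: 2.1852·1.8113 − -0.7429·1.0379 = +4.7292 (running +4.7292)
  i=2: -0.7429·-0.7779 − -1.8596·1.8113 = +3.9462 (running +8.6754)
  i=3: -1.8596·-3.9309 − 0.3420·-0.7779 = +7.5760 (running +16.2514)
  i=4: 0.3420·-3.3272 − 3.2234·-3.9309 = +11.5330 (running +27.7844)
  i=5: 3.2234·-1.0785 − 3.9103·-3.3272 = +9.5342 (running +37.3186)
  i=6: 3.9103·1.0379 − 2.1852·-1.0785 = +6.4152 (running +43.7337)
Area = |Σ|/2 = |43.7337|/2 = 21.8669

Area at t=0.474: 21.8669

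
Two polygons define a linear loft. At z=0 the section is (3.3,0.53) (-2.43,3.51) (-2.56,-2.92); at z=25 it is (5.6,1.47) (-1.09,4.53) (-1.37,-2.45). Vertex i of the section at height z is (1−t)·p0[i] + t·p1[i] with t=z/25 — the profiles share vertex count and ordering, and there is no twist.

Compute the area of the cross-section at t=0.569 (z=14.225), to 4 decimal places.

Cross-section at t=0.569: each vertex is (1-t)·p0[i] + t·p1[i].
  v1: (1-0.569)·(3.3,0.53) + 0.569·(5.6,1.47) = (4.6087,1.0649)
  v2: (1-0.569)·(-2.43,3.51) + 0.569·(-1.09,4.53) = (-1.6675,4.0904)
  v3: (1-0.569)·(-2.56,-2.92) + 0.569·(-1.37,-2.45) = (-1.8829,-2.6526)
Shoelace sum Σ(x_i·y_{i+1} − x_{i+1}·y_i):
  i=1: 4.6087·4.0904 − -1.6675·1.0649 = +20.6270 (running +20.6270)
  i=2: -1.6675·-2.6526 − -1.8829·4.0904 = +12.1250 (running +32.7520)
  i=3: -1.8829·1.0649 − 4.6087·-2.6526 = +10.2199 (running +42.9719)
Area = |Σ|/2 = |42.9719|/2 = 21.4860

Area at t=0.569: 21.4860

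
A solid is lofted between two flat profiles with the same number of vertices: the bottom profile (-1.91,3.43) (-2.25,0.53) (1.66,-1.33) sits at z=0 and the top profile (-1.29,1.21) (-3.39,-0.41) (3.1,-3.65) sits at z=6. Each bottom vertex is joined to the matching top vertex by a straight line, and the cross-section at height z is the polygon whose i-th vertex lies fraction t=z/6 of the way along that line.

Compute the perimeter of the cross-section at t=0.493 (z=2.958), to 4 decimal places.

Perimeter at t=0.493: 14.5804

Cross-section at t=0.493: each vertex is (1-t)·p0[i] + t·p1[i].
  v1: (1-0.493)·(-1.91,3.43) + 0.493·(-1.29,1.21) = (-1.6043,2.3355)
  v2: (1-0.493)·(-2.25,0.53) + 0.493·(-3.39,-0.41) = (-2.8120,0.0666)
  v3: (1-0.493)·(1.66,-1.33) + 0.493·(3.1,-3.65) = (2.3699,-2.4738)
Perimeter = Σ |v_{i+1} − v_i|:
  edge 1→2: √(-1.2077² + -2.2690²) = 2.5703 (running 2.5703)
  edge 2→3: √(5.1819² + -2.5403²) = 5.7711 (running 8.3415)
  edge 3→1: √(-3.9743² + 4.8093²) = 6.2389 (running 14.5804)
Perimeter = 14.5804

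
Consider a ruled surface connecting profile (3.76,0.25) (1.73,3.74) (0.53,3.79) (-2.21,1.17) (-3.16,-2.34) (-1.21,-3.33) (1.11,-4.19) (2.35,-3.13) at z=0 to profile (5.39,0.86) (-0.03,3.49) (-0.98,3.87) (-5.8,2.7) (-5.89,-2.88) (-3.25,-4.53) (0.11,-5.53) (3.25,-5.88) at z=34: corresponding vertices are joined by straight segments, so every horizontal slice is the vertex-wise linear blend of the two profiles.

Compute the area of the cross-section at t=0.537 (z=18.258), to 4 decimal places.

Area at t=0.537: 57.9286

Cross-section at t=0.537: each vertex is (1-t)·p0[i] + t·p1[i].
  v1: (1-0.537)·(3.76,0.25) + 0.537·(5.39,0.86) = (4.6353,0.5776)
  v2: (1-0.537)·(1.73,3.74) + 0.537·(-0.03,3.49) = (0.7849,3.6058)
  v3: (1-0.537)·(0.53,3.79) + 0.537·(-0.98,3.87) = (-0.2809,3.8330)
  v4: (1-0.537)·(-2.21,1.17) + 0.537·(-5.8,2.7) = (-4.1378,1.9916)
  v5: (1-0.537)·(-3.16,-2.34) + 0.537·(-5.89,-2.88) = (-4.6260,-2.6300)
  v6: (1-0.537)·(-1.21,-3.33) + 0.537·(-3.25,-4.53) = (-2.3055,-3.9744)
  v7: (1-0.537)·(1.11,-4.19) + 0.537·(0.11,-5.53) = (0.5730,-4.9096)
  v8: (1-0.537)·(2.35,-3.13) + 0.537·(3.25,-5.88) = (2.8333,-4.6067)
Shoelace sum Σ(x_i·y_{i+1} − x_{i+1}·y_i):
  i=1: 4.6353·3.6058 − 0.7849·0.5776 = +16.2604 (running +16.2604)
  i=2: 0.7849·3.8330 − -0.2809·3.6058 = +4.0212 (running +20.2816)
  i=3: -0.2809·1.9916 − -4.1378·3.8330 = +15.3008 (running +35.5824)
  i=4: -4.1378·-2.6300 − -4.6260·1.9916 = +20.0956 (running +55.6780)
  i=5: -4.6260·-3.9744 − -2.3055·-2.6300 = +12.3222 (running +68.0002)
  i=6: -2.3055·-4.9096 − 0.5730·-3.9744 = +13.5963 (running +81.5965)
  i=7: 0.5730·-4.6067 − 2.8333·-4.9096 = +11.2706 (running +92.8671)
  i=8: 2.8333·0.5776 − 4.6353·-4.6067 = +22.9901 (running +115.8573)
Area = |Σ|/2 = |115.8573|/2 = 57.9286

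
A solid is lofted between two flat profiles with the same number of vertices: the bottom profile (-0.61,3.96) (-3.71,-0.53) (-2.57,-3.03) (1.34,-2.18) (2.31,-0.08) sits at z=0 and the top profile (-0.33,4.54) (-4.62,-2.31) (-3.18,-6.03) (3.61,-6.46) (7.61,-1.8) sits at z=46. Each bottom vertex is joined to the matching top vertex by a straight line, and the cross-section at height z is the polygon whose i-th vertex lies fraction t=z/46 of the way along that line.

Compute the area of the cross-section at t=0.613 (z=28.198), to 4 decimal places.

Area at t=0.613: 54.8372

Cross-section at t=0.613: each vertex is (1-t)·p0[i] + t·p1[i].
  v1: (1-0.613)·(-0.61,3.96) + 0.613·(-0.33,4.54) = (-0.4384,4.3155)
  v2: (1-0.613)·(-3.71,-0.53) + 0.613·(-4.62,-2.31) = (-4.2678,-1.6211)
  v3: (1-0.613)·(-2.57,-3.03) + 0.613·(-3.18,-6.03) = (-2.9439,-4.8690)
  v4: (1-0.613)·(1.34,-2.18) + 0.613·(3.61,-6.46) = (2.7315,-4.8036)
  v5: (1-0.613)·(2.31,-0.08) + 0.613·(7.61,-1.8) = (5.5589,-1.1344)
Shoelace sum Σ(x_i·y_{i+1} − x_{i+1}·y_i):
  i=1: -0.4384·-1.6211 − -4.2678·4.3155 = +19.1286 (running +19.1286)
  i=2: -4.2678·-4.8690 − -2.9439·-1.6211 = +16.0075 (running +35.1362)
  i=3: -2.9439·-4.8036 − 2.7315·-4.8690 = +27.4413 (running +62.5775)
  i=4: 2.7315·-1.1344 − 5.5589·-4.8036 = +23.6044 (running +86.1819)
  i=5: 5.5589·4.3155 − -0.4384·-1.1344 = +23.4924 (running +109.6743)
Area = |Σ|/2 = |109.6743|/2 = 54.8372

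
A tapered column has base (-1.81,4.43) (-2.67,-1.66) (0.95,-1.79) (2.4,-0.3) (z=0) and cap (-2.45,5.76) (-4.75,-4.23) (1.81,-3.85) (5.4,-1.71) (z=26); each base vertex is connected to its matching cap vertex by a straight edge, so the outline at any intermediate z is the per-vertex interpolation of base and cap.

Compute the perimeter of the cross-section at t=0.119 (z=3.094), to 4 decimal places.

Perimeter at t=0.119: 19.7855

Cross-section at t=0.119: each vertex is (1-t)·p0[i] + t·p1[i].
  v1: (1-0.119)·(-1.81,4.43) + 0.119·(-2.45,5.76) = (-1.8862,4.5883)
  v2: (1-0.119)·(-2.67,-1.66) + 0.119·(-4.75,-4.23) = (-2.9175,-1.9658)
  v3: (1-0.119)·(0.95,-1.79) + 0.119·(1.81,-3.85) = (1.0523,-2.0351)
  v4: (1-0.119)·(2.4,-0.3) + 0.119·(5.4,-1.71) = (2.7570,-0.4678)
Perimeter = Σ |v_{i+1} − v_i|:
  edge 1→2: √(-1.0314² + -6.5541²) = 6.6348 (running 6.6348)
  edge 2→3: √(3.9699² + -0.0693²) = 3.9705 (running 10.6052)
  edge 3→4: √(1.7047² + 1.5674²) = 2.3157 (running 12.9209)
  edge 4→1: √(-4.6432² + 5.0561²) = 6.8646 (running 19.7855)
Perimeter = 19.7855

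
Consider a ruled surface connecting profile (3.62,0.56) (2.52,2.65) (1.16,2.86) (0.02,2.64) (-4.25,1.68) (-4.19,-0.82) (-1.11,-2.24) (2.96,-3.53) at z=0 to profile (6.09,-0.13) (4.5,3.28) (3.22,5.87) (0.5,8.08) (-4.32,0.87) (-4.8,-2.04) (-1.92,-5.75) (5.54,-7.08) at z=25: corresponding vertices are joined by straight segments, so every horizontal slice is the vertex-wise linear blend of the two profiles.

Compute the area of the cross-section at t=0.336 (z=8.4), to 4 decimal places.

Area at t=0.336: 56.1493

Cross-section at t=0.336: each vertex is (1-t)·p0[i] + t·p1[i].
  v1: (1-0.336)·(3.62,0.56) + 0.336·(6.09,-0.13) = (4.4499,0.3282)
  v2: (1-0.336)·(2.52,2.65) + 0.336·(4.5,3.28) = (3.1853,2.8617)
  v3: (1-0.336)·(1.16,2.86) + 0.336·(3.22,5.87) = (1.8522,3.8714)
  v4: (1-0.336)·(0.02,2.64) + 0.336·(0.5,8.08) = (0.1813,4.4678)
  v5: (1-0.336)·(-4.25,1.68) + 0.336·(-4.32,0.87) = (-4.2735,1.4078)
  v6: (1-0.336)·(-4.19,-0.82) + 0.336·(-4.8,-2.04) = (-4.3950,-1.2299)
  v7: (1-0.336)·(-1.11,-2.24) + 0.336·(-1.92,-5.75) = (-1.3822,-3.4194)
  v8: (1-0.336)·(2.96,-3.53) + 0.336·(5.54,-7.08) = (3.8269,-4.7228)
Shoelace sum Σ(x_i·y_{i+1} − x_{i+1}·y_i):
  i=1: 4.4499·2.8617 − 3.1853·0.3282 = +11.6890 (running +11.6890)
  i=2: 3.1853·3.8714 − 1.8522·2.8617 = +7.0311 (running +18.7200)
  i=3: 1.8522·4.4678 − 0.1813·3.8714 = +7.5734 (running +26.2934)
  i=4: 0.1813·1.4078 − -4.2735·4.4678 = +19.3486 (running +45.6420)
  i=5: -4.2735·-1.2299 − -4.3950·1.4078 = +11.4435 (running +57.0855)
  i=6: -4.3950·-3.4194 − -1.3822·-1.2299 = +13.3280 (running +70.4135)
  i=7: -1.3822·-4.7228 − 3.8269·-3.4194 = +19.6131 (running +90.0267)
  i=8: 3.8269·0.3282 − 4.4499·-4.7228 = +22.2719 (running +112.2986)
Area = |Σ|/2 = |112.2986|/2 = 56.1493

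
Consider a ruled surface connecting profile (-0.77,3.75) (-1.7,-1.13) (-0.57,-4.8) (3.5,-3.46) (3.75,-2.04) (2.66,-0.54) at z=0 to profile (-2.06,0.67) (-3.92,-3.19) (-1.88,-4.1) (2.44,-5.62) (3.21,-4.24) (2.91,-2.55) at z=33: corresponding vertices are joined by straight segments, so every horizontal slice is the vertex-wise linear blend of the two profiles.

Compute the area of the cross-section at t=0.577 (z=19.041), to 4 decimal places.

Area at t=0.577: 25.6888

Cross-section at t=0.577: each vertex is (1-t)·p0[i] + t·p1[i].
  v1: (1-0.577)·(-0.77,3.75) + 0.577·(-2.06,0.67) = (-1.5143,1.9728)
  v2: (1-0.577)·(-1.7,-1.13) + 0.577·(-3.92,-3.19) = (-2.9809,-2.3186)
  v3: (1-0.577)·(-0.57,-4.8) + 0.577·(-1.88,-4.1) = (-1.3259,-4.3961)
  v4: (1-0.577)·(3.5,-3.46) + 0.577·(2.44,-5.62) = (2.8884,-4.7063)
  v5: (1-0.577)·(3.75,-2.04) + 0.577·(3.21,-4.24) = (3.4384,-3.3094)
  v6: (1-0.577)·(2.66,-0.54) + 0.577·(2.91,-2.55) = (2.8043,-1.6998)
Shoelace sum Σ(x_i·y_{i+1} − x_{i+1}·y_i):
  i=1: -1.5143·-2.3186 − -2.9809·1.9728 = +9.3921 (running +9.3921)
  i=2: -2.9809·-4.3961 − -1.3259·-2.3186 = +10.0303 (running +19.4224)
  i=3: -1.3259·-4.7063 − 2.8884·-4.3961 = +18.9376 (running +38.3600)
  i=4: 2.8884·-3.3094 − 3.4384·-4.7063 = +6.6235 (running +44.9835)
  i=5: 3.4384·-1.6998 − 2.8043·-3.3094 = +3.4359 (running +48.4193)
  i=6: 2.8043·1.9728 − -1.5143·-1.6998 = +2.9583 (running +51.3777)
Area = |Σ|/2 = |51.3777|/2 = 25.6888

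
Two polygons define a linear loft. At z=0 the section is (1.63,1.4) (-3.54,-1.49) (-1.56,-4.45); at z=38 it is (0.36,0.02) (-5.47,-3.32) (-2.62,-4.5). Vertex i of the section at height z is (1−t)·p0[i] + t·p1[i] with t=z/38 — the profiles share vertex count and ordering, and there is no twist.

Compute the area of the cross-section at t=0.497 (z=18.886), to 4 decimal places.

Cross-section at t=0.497: each vertex is (1-t)·p0[i] + t·p1[i].
  v1: (1-0.497)·(1.63,1.4) + 0.497·(0.36,0.02) = (0.9988,0.7141)
  v2: (1-0.497)·(-3.54,-1.49) + 0.497·(-5.47,-3.32) = (-4.4992,-2.3995)
  v3: (1-0.497)·(-1.56,-4.45) + 0.497·(-2.62,-4.5) = (-2.0868,-4.4748)
Shoelace sum Σ(x_i·y_{i+1} − x_{i+1}·y_i):
  i=1: 0.9988·-2.3995 − -4.4992·0.7141 = +0.8164 (running +0.8164)
  i=2: -4.4992·-4.4748 − -2.0868·-2.3995 = +15.1259 (running +15.9424)
  i=3: -2.0868·0.7141 − 0.9988·-4.4748 = +2.9792 (running +18.9216)
Area = |Σ|/2 = |18.9216|/2 = 9.4608

Area at t=0.497: 9.4608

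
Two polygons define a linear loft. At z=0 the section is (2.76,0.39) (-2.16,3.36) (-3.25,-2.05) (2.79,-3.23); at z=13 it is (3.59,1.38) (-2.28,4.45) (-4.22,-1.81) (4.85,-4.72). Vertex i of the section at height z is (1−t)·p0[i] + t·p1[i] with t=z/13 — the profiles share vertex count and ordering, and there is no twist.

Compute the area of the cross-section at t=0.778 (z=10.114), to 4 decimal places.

Area at t=0.778: 41.9016

Cross-section at t=0.778: each vertex is (1-t)·p0[i] + t·p1[i].
  v1: (1-0.778)·(2.76,0.39) + 0.778·(3.59,1.38) = (3.4057,1.1602)
  v2: (1-0.778)·(-2.16,3.36) + 0.778·(-2.28,4.45) = (-2.2534,4.2080)
  v3: (1-0.778)·(-3.25,-2.05) + 0.778·(-4.22,-1.81) = (-4.0047,-1.8633)
  v4: (1-0.778)·(2.79,-3.23) + 0.778·(4.85,-4.72) = (4.3927,-4.3892)
Shoelace sum Σ(x_i·y_{i+1} − x_{i+1}·y_i):
  i=1: 3.4057·4.2080 − -2.2534·1.1602 = +16.9458 (running +16.9458)
  i=2: -2.2534·-1.8633 − -4.0047·4.2080 = +21.0503 (running +37.9961)
  i=3: -4.0047·-4.3892 − 4.3927·-1.8633 = +25.7621 (running +63.7583)
  i=4: 4.3927·1.1602 − 3.4057·-4.3892 = +20.0450 (running +83.8033)
Area = |Σ|/2 = |83.8033|/2 = 41.9016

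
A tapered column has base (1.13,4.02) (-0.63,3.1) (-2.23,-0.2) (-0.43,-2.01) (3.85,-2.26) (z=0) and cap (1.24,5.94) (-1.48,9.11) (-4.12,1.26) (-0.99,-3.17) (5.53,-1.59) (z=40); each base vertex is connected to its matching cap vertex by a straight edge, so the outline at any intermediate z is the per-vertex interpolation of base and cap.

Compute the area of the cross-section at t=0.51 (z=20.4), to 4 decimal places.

Area at t=0.51: 39.9315

Cross-section at t=0.51: each vertex is (1-t)·p0[i] + t·p1[i].
  v1: (1-0.51)·(1.13,4.02) + 0.51·(1.24,5.94) = (1.1861,4.9992)
  v2: (1-0.51)·(-0.63,3.1) + 0.51·(-1.48,9.11) = (-1.0635,6.1651)
  v3: (1-0.51)·(-2.23,-0.2) + 0.51·(-4.12,1.26) = (-3.1939,0.5446)
  v4: (1-0.51)·(-0.43,-2.01) + 0.51·(-0.99,-3.17) = (-0.7156,-2.6016)
  v5: (1-0.51)·(3.85,-2.26) + 0.51·(5.53,-1.59) = (4.7068,-1.9183)
Shoelace sum Σ(x_i·y_{i+1} − x_{i+1}·y_i):
  i=1: 1.1861·6.1651 − -1.0635·4.9992 = +12.6291 (running +12.6291)
  i=2: -1.0635·0.5446 − -3.1939·6.1651 = +19.1115 (running +31.7406)
  i=3: -3.1939·-2.6016 − -0.7156·0.5446 = +8.6990 (running +40.4396)
  i=4: -0.7156·-1.9183 − 4.7068·-2.6016 = +13.6179 (running +54.0575)
  i=5: 4.7068·4.9992 − 1.1861·-1.9183 = +25.8055 (running +79.8630)
Area = |Σ|/2 = |79.8630|/2 = 39.9315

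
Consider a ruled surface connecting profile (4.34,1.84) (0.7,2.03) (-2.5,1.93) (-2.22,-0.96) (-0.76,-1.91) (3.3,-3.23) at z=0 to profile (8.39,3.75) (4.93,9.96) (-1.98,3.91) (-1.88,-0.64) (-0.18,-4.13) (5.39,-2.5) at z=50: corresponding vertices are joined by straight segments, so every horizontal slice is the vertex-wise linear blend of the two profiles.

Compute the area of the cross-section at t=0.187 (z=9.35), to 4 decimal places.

Cross-section at t=0.187: each vertex is (1-t)·p0[i] + t·p1[i].
  v1: (1-0.187)·(4.34,1.84) + 0.187·(8.39,3.75) = (5.0973,2.1972)
  v2: (1-0.187)·(0.7,2.03) + 0.187·(4.93,9.96) = (1.4910,3.5129)
  v3: (1-0.187)·(-2.5,1.93) + 0.187·(-1.98,3.91) = (-2.4028,2.3003)
  v4: (1-0.187)·(-2.22,-0.96) + 0.187·(-1.88,-0.64) = (-2.1564,-0.9002)
  v5: (1-0.187)·(-0.76,-1.91) + 0.187·(-0.18,-4.13) = (-0.6515,-2.3251)
  v6: (1-0.187)·(3.3,-3.23) + 0.187·(5.39,-2.5) = (3.6908,-3.0935)
Shoelace sum Σ(x_i·y_{i+1} − x_{i+1}·y_i):
  i=1: 5.0973·3.5129 − 1.4910·2.1972 = +14.6305 (running +14.6305)
  i=2: 1.4910·2.3003 − -2.4028·3.5129 = +11.8704 (running +26.5009)
  i=3: -2.4028·-0.9002 − -2.1564·2.3003 = +7.1232 (running +33.6241)
  i=4: -2.1564·-2.3251 − -0.6515·-0.9002 = +4.4275 (running +38.0516)
  i=5: -0.6515·-3.0935 − 3.6908·-2.3251 = +10.5972 (running +48.6488)
  i=6: 3.6908·2.1972 − 5.0973·-3.0935 = +23.8780 (running +72.5268)
Area = |Σ|/2 = |72.5268|/2 = 36.2634

Area at t=0.187: 36.2634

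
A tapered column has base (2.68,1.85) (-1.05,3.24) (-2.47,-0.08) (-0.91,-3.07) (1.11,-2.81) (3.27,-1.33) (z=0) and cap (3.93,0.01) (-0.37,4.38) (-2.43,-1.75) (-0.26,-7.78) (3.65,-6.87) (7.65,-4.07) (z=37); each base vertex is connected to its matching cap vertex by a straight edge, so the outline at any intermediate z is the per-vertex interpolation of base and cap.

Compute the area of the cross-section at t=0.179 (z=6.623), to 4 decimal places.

Area at t=0.179: 30.7264

Cross-section at t=0.179: each vertex is (1-t)·p0[i] + t·p1[i].
  v1: (1-0.179)·(2.68,1.85) + 0.179·(3.93,0.01) = (2.9037,1.5206)
  v2: (1-0.179)·(-1.05,3.24) + 0.179·(-0.37,4.38) = (-0.9283,3.4441)
  v3: (1-0.179)·(-2.47,-0.08) + 0.179·(-2.43,-1.75) = (-2.4628,-0.3789)
  v4: (1-0.179)·(-0.91,-3.07) + 0.179·(-0.26,-7.78) = (-0.7936,-3.9131)
  v5: (1-0.179)·(1.11,-2.81) + 0.179·(3.65,-6.87) = (1.5647,-3.5367)
  v6: (1-0.179)·(3.27,-1.33) + 0.179·(7.65,-4.07) = (4.0540,-1.8205)
Shoelace sum Σ(x_i·y_{i+1} − x_{i+1}·y_i):
  i=1: 2.9037·3.4441 − -0.9283·1.5206 = +11.4123 (running +11.4123)
  i=2: -0.9283·-0.3789 − -2.4628·3.4441 = +8.8339 (running +20.2462)
  i=3: -2.4628·-3.9131 − -0.7936·-0.3789 = +9.3366 (running +29.5828)
  i=4: -0.7936·-3.5367 − 1.5647·-3.9131 = +8.9296 (running +38.5124)
  i=5: 1.5647·-1.8205 − 4.0540·-3.5367 = +11.4896 (running +50.0020)
  i=6: 4.0540·1.5206 − 2.9037·-1.8205 = +11.4509 (running +61.4528)
Area = |Σ|/2 = |61.4528|/2 = 30.7264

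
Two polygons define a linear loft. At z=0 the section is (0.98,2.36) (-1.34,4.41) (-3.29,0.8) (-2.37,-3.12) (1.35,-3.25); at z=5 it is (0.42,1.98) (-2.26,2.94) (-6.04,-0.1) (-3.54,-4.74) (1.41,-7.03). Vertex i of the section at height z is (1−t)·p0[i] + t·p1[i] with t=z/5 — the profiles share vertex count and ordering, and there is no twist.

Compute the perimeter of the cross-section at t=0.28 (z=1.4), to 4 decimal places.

Cross-section at t=0.28: each vertex is (1-t)·p0[i] + t·p1[i].
  v1: (1-0.28)·(0.98,2.36) + 0.28·(0.42,1.98) = (0.8232,2.2536)
  v2: (1-0.28)·(-1.34,4.41) + 0.28·(-2.26,2.94) = (-1.5976,3.9984)
  v3: (1-0.28)·(-3.29,0.8) + 0.28·(-6.04,-0.1) = (-4.0600,0.5480)
  v4: (1-0.28)·(-2.37,-3.12) + 0.28·(-3.54,-4.74) = (-2.6976,-3.5736)
  v5: (1-0.28)·(1.35,-3.25) + 0.28·(1.41,-7.03) = (1.3668,-4.3084)
Perimeter = Σ |v_{i+1} − v_i|:
  edge 1→2: √(-2.4208² + 1.7448²) = 2.9841 (running 2.9841)
  edge 2→3: √(-2.4624² + -3.4504²) = 4.2389 (running 7.2230)
  edge 3→4: √(1.3624² + -4.1216²) = 4.3409 (running 11.5639)
  edge 4→5: √(4.0644² + -0.7348²) = 4.1303 (running 15.6942)
  edge 5→1: √(-0.5436² + 6.5620²) = 6.5845 (running 22.2787)
Perimeter = 22.2787

Perimeter at t=0.28: 22.2787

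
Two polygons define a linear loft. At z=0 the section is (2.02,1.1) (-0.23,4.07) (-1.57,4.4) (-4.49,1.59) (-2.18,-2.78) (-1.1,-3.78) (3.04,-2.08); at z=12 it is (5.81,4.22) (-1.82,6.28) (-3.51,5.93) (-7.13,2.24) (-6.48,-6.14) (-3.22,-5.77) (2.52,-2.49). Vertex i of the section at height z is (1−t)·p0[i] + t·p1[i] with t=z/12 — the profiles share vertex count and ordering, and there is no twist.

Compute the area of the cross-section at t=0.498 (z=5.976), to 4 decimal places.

Area at t=0.498: 67.7497

Cross-section at t=0.498: each vertex is (1-t)·p0[i] + t·p1[i].
  v1: (1-0.498)·(2.02,1.1) + 0.498·(5.81,4.22) = (3.9074,2.6538)
  v2: (1-0.498)·(-0.23,4.07) + 0.498·(-1.82,6.28) = (-1.0218,5.1706)
  v3: (1-0.498)·(-1.57,4.4) + 0.498·(-3.51,5.93) = (-2.5361,5.1619)
  v4: (1-0.498)·(-4.49,1.59) + 0.498·(-7.13,2.24) = (-5.8047,1.9137)
  v5: (1-0.498)·(-2.18,-2.78) + 0.498·(-6.48,-6.14) = (-4.3214,-4.4533)
  v6: (1-0.498)·(-1.1,-3.78) + 0.498·(-3.22,-5.77) = (-2.1558,-4.7710)
  v7: (1-0.498)·(3.04,-2.08) + 0.498·(2.52,-2.49) = (2.7810,-2.2842)
Shoelace sum Σ(x_i·y_{i+1} − x_{i+1}·y_i):
  i=1: 3.9074·5.1706 − -1.0218·2.6538 = +22.9153 (running +22.9153)
  i=2: -1.0218·5.1619 − -2.5361·5.1706 = +7.8386 (running +30.7539)
  i=3: -2.5361·1.9137 − -5.8047·5.1619 = +25.1102 (running +55.8642)
  i=4: -5.8047·-4.4533 − -4.3214·1.9137 = +34.1199 (running +89.9841)
  i=5: -4.3214·-4.7710 − -2.1558·-4.4533 = +11.0173 (running +101.0014)
  i=6: -2.1558·-2.2842 − 2.7810·-4.7710 = +18.1925 (running +119.1939)
  i=7: 2.7810·2.6538 − 3.9074·-2.2842 = +16.3055 (running +135.4994)
Area = |Σ|/2 = |135.4994|/2 = 67.7497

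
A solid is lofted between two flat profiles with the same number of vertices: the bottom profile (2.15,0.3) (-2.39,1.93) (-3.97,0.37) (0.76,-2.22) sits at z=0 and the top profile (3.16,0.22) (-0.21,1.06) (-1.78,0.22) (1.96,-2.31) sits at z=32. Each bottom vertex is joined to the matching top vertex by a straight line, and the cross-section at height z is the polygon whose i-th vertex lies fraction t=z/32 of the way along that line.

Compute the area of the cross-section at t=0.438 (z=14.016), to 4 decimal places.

Area at t=0.438: 10.6159

Cross-section at t=0.438: each vertex is (1-t)·p0[i] + t·p1[i].
  v1: (1-0.438)·(2.15,0.3) + 0.438·(3.16,0.22) = (2.5924,0.2650)
  v2: (1-0.438)·(-2.39,1.93) + 0.438·(-0.21,1.06) = (-1.4352,1.5489)
  v3: (1-0.438)·(-3.97,0.37) + 0.438·(-1.78,0.22) = (-3.0108,0.3043)
  v4: (1-0.438)·(0.76,-2.22) + 0.438·(1.96,-2.31) = (1.2856,-2.2594)
Shoelace sum Σ(x_i·y_{i+1} − x_{i+1}·y_i):
  i=1: 2.5924·1.5489 − -1.4352·0.2650 = +4.3957 (running +4.3957)
  i=2: -1.4352·0.3043 − -3.0108·1.5489 = +4.2268 (running +8.6225)
  i=3: -3.0108·-2.2594 − 1.2856·0.3043 = +6.4114 (running +15.0339)
  i=4: 1.2856·0.2650 − 2.5924·-2.2594 = +6.1979 (running +21.2318)
Area = |Σ|/2 = |21.2318|/2 = 10.6159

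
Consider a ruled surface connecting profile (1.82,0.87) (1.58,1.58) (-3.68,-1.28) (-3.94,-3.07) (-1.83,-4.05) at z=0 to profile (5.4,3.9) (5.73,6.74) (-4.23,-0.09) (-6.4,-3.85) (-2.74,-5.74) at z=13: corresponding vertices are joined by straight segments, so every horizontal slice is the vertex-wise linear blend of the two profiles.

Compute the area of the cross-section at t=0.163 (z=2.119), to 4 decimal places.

Cross-section at t=0.163: each vertex is (1-t)·p0[i] + t·p1[i].
  v1: (1-0.163)·(1.82,0.87) + 0.163·(5.4,3.9) = (2.4035,1.3639)
  v2: (1-0.163)·(1.58,1.58) + 0.163·(5.73,6.74) = (2.2565,2.4211)
  v3: (1-0.163)·(-3.68,-1.28) + 0.163·(-4.23,-0.09) = (-3.7697,-1.0860)
  v4: (1-0.163)·(-3.94,-3.07) + 0.163·(-6.4,-3.85) = (-4.3410,-3.1971)
  v5: (1-0.163)·(-1.83,-4.05) + 0.163·(-2.74,-5.74) = (-1.9783,-4.3255)
Shoelace sum Σ(x_i·y_{i+1} − x_{i+1}·y_i):
  i=1: 2.4035·2.4211 − 2.2565·1.3639 = +2.7416 (running +2.7416)
  i=2: 2.2565·-1.0860 − -3.7697·2.4211 = +6.6761 (running +9.4177)
  i=3: -3.7697·-3.1971 − -4.3410·-1.0860 = +7.3377 (running +16.7553)
  i=4: -4.3410·-4.3255 − -1.9783·-3.1971 = +12.4518 (running +29.2071)
  i=5: -1.9783·1.3639 − 2.4035·-4.3255 = +7.6982 (running +36.9053)
Area = |Σ|/2 = |36.9053|/2 = 18.4527

Area at t=0.163: 18.4527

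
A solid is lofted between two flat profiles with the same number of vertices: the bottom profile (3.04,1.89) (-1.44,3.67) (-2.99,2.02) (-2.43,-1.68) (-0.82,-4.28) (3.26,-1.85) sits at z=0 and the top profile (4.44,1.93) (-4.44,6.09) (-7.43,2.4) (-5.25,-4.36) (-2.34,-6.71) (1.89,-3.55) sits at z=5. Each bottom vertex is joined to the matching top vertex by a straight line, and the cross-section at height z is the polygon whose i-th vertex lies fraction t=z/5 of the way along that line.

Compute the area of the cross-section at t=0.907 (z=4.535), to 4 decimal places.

Cross-section at t=0.907: each vertex is (1-t)·p0[i] + t·p1[i].
  v1: (1-0.907)·(3.04,1.89) + 0.907·(4.44,1.93) = (4.3098,1.9263)
  v2: (1-0.907)·(-1.44,3.67) + 0.907·(-4.44,6.09) = (-4.1610,5.8649)
  v3: (1-0.907)·(-2.99,2.02) + 0.907·(-7.43,2.4) = (-7.0171,2.3647)
  v4: (1-0.907)·(-2.43,-1.68) + 0.907·(-5.25,-4.36) = (-4.9877,-4.1108)
  v5: (1-0.907)·(-0.82,-4.28) + 0.907·(-2.34,-6.71) = (-2.1986,-6.4840)
  v6: (1-0.907)·(3.26,-1.85) + 0.907·(1.89,-3.55) = (2.0174,-3.3919)
Shoelace sum Σ(x_i·y_{i+1} − x_{i+1}·y_i):
  i=1: 4.3098·5.8649 − -4.1610·1.9263 = +33.2920 (running +33.2920)
  i=2: -4.1610·2.3647 − -7.0171·5.8649 = +31.3154 (running +64.6074)
  i=3: -7.0171·-4.1108 − -4.9877·2.3647 = +40.6398 (running +105.2472)
  i=4: -4.9877·-6.4840 − -2.1986·-4.1108 = +23.3025 (running +128.5497)
  i=5: -2.1986·-3.3919 − 2.0174·-6.4840 = +20.5385 (running +149.0882)
  i=6: 2.0174·1.9263 − 4.3098·-3.3919 = +18.5045 (running +167.5927)
Area = |Σ|/2 = |167.5927|/2 = 83.7963

Area at t=0.907: 83.7963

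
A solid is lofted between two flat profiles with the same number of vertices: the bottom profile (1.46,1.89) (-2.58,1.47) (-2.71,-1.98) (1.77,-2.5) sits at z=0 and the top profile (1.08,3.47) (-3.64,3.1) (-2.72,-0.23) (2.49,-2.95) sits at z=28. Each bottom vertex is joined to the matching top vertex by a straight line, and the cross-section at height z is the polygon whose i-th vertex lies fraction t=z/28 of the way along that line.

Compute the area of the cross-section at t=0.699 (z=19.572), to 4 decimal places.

Cross-section at t=0.699: each vertex is (1-t)·p0[i] + t·p1[i].
  v1: (1-0.699)·(1.46,1.89) + 0.699·(1.08,3.47) = (1.1944,2.9944)
  v2: (1-0.699)·(-2.58,1.47) + 0.699·(-3.64,3.1) = (-3.3209,2.6094)
  v3: (1-0.699)·(-2.71,-1.98) + 0.699·(-2.72,-0.23) = (-2.7170,-0.7568)
  v4: (1-0.699)·(1.77,-2.5) + 0.699·(2.49,-2.95) = (2.2733,-2.8146)
Shoelace sum Σ(x_i·y_{i+1} − x_{i+1}·y_i):
  i=1: 1.1944·2.6094 − -3.3209·2.9944 = +13.0609 (running +13.0609)
  i=2: -3.3209·-0.7568 − -2.7170·2.6094 = +9.6028 (running +22.6636)
  i=3: -2.7170·-2.8146 − 2.2733·-0.7568 = +9.3674 (running +32.0310)
  i=4: 2.2733·2.9944 − 1.1944·-2.8146 = +10.1688 (running +42.1998)
Area = |Σ|/2 = |42.1998|/2 = 21.0999

Area at t=0.699: 21.0999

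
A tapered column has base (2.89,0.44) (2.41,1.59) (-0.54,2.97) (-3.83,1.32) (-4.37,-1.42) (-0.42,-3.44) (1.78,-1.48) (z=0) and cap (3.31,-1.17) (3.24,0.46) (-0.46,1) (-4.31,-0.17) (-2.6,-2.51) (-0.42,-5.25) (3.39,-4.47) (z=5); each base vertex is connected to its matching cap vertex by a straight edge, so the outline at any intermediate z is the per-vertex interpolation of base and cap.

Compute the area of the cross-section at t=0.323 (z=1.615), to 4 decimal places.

Area at t=0.323: 30.9795

Cross-section at t=0.323: each vertex is (1-t)·p0[i] + t·p1[i].
  v1: (1-0.323)·(2.89,0.44) + 0.323·(3.31,-1.17) = (3.0257,-0.0800)
  v2: (1-0.323)·(2.41,1.59) + 0.323·(3.24,0.46) = (2.6781,1.2250)
  v3: (1-0.323)·(-0.54,2.97) + 0.323·(-0.46,1) = (-0.5142,2.3337)
  v4: (1-0.323)·(-3.83,1.32) + 0.323·(-4.31,-0.17) = (-3.9850,0.8387)
  v5: (1-0.323)·(-4.37,-1.42) + 0.323·(-2.6,-2.51) = (-3.7983,-1.7721)
  v6: (1-0.323)·(-0.42,-3.44) + 0.323·(-0.42,-5.25) = (-0.4200,-4.0246)
  v7: (1-0.323)·(1.78,-1.48) + 0.323·(3.39,-4.47) = (2.3000,-2.4458)
Shoelace sum Σ(x_i·y_{i+1} − x_{i+1}·y_i):
  i=1: 3.0257·1.2250 − 2.6781·-0.0800 = +3.9208 (running +3.9208)
  i=2: 2.6781·2.3337 − -0.5142·1.2250 = +6.8797 (running +10.8005)
  i=3: -0.5142·0.8387 − -3.9850·2.3337 = +8.8686 (running +19.6691)
  i=4: -3.9850·-1.7721 − -3.7983·0.8387 = +10.2475 (running +29.9166)
  i=5: -3.7983·-4.0246 − -0.4200·-1.7721 = +14.5424 (running +44.4590)
  i=6: -0.4200·-2.4458 − 2.3000·-4.0246 = +10.2840 (running +54.7430)
  i=7: 2.3000·-0.0800 − 3.0257·-2.4458 = +7.2160 (running +61.9590)
Area = |Σ|/2 = |61.9590|/2 = 30.9795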